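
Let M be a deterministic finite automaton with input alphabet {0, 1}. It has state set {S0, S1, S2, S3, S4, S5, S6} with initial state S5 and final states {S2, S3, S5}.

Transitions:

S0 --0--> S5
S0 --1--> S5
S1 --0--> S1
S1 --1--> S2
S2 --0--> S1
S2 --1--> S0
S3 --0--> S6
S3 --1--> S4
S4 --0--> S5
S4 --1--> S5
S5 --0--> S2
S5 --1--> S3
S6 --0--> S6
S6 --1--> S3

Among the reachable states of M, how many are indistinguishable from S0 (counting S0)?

2

Initial partition by acceptance: {S2,S3,S5} | {S0,S1,S4,S6}.
On input 0, block {S2,S3,S5} splits into {S2,S3} and {S5}.
On input 0, block {S0,S1,S4,S6} splits into {S0,S4} and {S1,S6}.
No further refinement is possible. Final partition (4 blocks): {S2,S3} | {S0,S4} | {S5} | {S1,S6}.
The equivalence class containing S0 is {S0,S4}, of size 2.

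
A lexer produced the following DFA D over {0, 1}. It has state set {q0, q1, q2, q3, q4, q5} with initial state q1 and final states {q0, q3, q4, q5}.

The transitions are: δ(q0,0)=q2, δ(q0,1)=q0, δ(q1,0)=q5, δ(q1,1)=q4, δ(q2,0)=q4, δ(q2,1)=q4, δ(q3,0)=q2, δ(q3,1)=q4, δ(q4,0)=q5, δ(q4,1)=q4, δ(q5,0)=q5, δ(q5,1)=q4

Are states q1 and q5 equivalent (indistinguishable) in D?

No

States {q0,q2,q3} cannot be reached from the start state, so discard them.
Start with accepting vs non-accepting: {q4,q5} | {q1}.
No further refinement is possible. Final partition (2 blocks): {q4,q5} | {q1}.
q1 and q5 end up in different blocks, so they are distinguishable. For instance, the string 'ε' is accepted from only q5.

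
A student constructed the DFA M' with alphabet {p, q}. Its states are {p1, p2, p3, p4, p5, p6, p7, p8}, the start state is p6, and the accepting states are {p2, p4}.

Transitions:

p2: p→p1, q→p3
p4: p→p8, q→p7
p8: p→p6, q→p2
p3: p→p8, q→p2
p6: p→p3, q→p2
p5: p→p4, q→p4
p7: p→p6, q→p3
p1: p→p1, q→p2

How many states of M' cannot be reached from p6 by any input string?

Starting at p6 and following transitions, the reachable set is {p1, p2, p3, p6, p8}. That leaves p4, p5, p7 unreachable — 3 in total.

3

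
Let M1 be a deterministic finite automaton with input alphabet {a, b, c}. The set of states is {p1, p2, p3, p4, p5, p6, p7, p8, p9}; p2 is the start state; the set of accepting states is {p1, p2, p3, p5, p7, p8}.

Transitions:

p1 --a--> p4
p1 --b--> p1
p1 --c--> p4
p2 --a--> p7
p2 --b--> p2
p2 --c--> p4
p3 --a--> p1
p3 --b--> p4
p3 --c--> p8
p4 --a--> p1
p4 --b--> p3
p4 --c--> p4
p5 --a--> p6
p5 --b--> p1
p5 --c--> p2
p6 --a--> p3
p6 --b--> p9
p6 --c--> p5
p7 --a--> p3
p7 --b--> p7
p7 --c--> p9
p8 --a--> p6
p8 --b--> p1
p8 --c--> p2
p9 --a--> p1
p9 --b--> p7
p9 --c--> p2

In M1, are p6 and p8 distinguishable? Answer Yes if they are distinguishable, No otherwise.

Every state is reachable, so we keep all 9.
Initial partition by acceptance: {p1,p2,p3,p5,p7,p8} | {p4,p6,p9}.
Refine {p1,p2,p3,p5,p7,p8} on symbol a: members go to different blocks, giving {p1,p5,p8} and {p2,p3,p7}.
On input c, block {p1,p5,p8} splits into {p5,p8} and {p1}.
Refine {p4,p6,p9} on symbol a: members go to different blocks, giving {p4,p9} and {p6}.
Refine {p4,p9} on symbol c: members go to different blocks, giving {p4} and {p9}.
Split {p2,p3,p7} by δ(·,a) → {p2,p7} and {p3}.
Split {p2,p7} by δ(·,a) → {p2} and {p7}.
No further refinement is possible. Final partition (8 blocks): {p5,p8} | {p4} | {p2} | {p1} | {p6} | {p9} | {p3} | {p7}.
p6 and p8 end up in different blocks, so they are distinguishable. For instance, the string 'ε' is accepted from only p8.

Yes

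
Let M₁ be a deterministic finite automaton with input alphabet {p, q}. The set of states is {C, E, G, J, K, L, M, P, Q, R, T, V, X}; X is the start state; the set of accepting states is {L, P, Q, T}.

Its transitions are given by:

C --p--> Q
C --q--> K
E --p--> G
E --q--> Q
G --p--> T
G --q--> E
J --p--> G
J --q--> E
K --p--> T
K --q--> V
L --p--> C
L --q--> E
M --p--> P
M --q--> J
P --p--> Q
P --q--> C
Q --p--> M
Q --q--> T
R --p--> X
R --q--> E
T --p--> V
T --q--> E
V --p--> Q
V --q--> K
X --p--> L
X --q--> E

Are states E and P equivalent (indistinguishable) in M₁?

States {R} cannot be reached from the start state, so discard them.
P0 = {L,P,Q,T} | {C,E,G,J,K,M,V,X}.
Refine {L,P,Q,T} on symbol p: members go to different blocks, giving {L,Q,T} and {P}.
Refine {L,Q,T} on symbol q: members go to different blocks, giving {L,T} and {Q}.
Split {C,E,G,J,K,M,V,X} by δ(·,p) → {G,K,X} and {E,J} and {C,V} and {M}.
Refine {G,K,X} on symbol q: members go to different blocks, giving {G,X} and {K}.
Split {E,J} by δ(·,q) → {E} and {J}.
No further refinement is possible. Final partition (9 blocks): {L,T} | {G,X} | {P} | {Q} | {E} | {C,V} | {M} | {K} | {J}.
E and P end up in different blocks, so they are distinguishable. For instance, the string 'ε' is accepted from only P.

No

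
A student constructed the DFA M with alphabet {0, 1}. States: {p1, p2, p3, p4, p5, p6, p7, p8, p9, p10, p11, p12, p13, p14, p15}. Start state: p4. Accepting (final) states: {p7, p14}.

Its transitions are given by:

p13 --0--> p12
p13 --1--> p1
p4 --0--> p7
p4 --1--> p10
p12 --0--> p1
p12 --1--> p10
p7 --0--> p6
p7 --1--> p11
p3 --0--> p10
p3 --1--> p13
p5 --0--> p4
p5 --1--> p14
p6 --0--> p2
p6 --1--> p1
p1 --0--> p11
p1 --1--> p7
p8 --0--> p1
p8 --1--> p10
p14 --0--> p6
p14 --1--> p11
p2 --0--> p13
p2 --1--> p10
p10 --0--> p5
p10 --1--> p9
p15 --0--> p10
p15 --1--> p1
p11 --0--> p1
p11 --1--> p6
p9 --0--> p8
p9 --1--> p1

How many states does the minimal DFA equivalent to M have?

10

States {p3,p15} cannot be reached from the start state, so discard them.
Initial partition by acceptance: {p7,p14} | {p1,p2,p4,p5,p6,p8,p9,p10,p11,p12,p13}.
Refine {p1,p2,p4,p5,p6,p8,p9,p10,p11,p12,p13} on symbol 0: members go to different blocks, giving {p1,p2,p5,p6,p8,p9,p10,p11,p12,p13} and {p4}.
Refine {p1,p2,p5,p6,p8,p9,p10,p11,p12,p13} on symbol 0: members go to different blocks, giving {p1,p2,p6,p8,p9,p10,p11,p12,p13} and {p5}.
Refine {p1,p2,p6,p8,p9,p10,p11,p12,p13} on symbol 0: members go to different blocks, giving {p1,p2,p6,p8,p9,p11,p12,p13} and {p10}.
On input 1, block {p1,p2,p6,p8,p9,p11,p12,p13} splits into {p6,p9,p11,p13} and {p2,p8,p12} and {p1}.
Refine {p6,p9,p11,p13} on symbol 0: members go to different blocks, giving {p6,p9,p13} and {p11}.
Split {p2,p8,p12} by δ(·,0) → {p8,p12} and {p2}.
On input 0, block {p6,p9,p13} splits into {p9,p13} and {p6}.
The partition is now stable with 10 blocks: {p7,p14} | {p9,p13} | {p4} | {p5} | {p10} | {p8,p12} | {p1} | {p11} | {p2} | {p6}.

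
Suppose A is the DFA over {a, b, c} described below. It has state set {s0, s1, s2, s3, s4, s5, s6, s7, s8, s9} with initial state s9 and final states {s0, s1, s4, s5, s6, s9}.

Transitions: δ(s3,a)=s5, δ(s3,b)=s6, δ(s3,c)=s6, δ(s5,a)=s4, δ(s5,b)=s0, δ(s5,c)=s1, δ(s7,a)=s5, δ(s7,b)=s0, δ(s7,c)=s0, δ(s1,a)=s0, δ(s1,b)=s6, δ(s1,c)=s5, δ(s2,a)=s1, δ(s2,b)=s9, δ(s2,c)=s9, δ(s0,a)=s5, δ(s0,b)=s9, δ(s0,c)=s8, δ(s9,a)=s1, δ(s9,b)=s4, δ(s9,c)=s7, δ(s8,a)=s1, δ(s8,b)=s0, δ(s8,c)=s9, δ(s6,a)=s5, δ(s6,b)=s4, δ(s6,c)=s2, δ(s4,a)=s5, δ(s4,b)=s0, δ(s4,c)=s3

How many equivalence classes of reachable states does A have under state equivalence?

3

P0 = {s0,s1,s4,s5,s6,s9} | {s2,s3,s7,s8}.
Refine {s0,s1,s4,s5,s6,s9} on symbol c: members go to different blocks, giving {s0,s4,s6,s9} and {s1,s5}.
Stable partition: {s0,s4,s6,s9} | {s2,s3,s7,s8} | {s1,s5} — 3 equivalence classes.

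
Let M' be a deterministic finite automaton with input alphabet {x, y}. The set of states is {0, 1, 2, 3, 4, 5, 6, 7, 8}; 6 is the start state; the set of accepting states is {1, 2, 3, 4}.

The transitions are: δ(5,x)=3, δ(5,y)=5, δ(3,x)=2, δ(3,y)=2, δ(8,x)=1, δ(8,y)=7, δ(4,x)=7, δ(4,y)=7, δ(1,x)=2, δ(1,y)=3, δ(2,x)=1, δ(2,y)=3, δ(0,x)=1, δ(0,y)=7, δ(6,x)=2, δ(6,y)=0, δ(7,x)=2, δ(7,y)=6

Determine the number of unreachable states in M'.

3

No path from 6 leads to 4, 5, 8; the other 6 states are all reachable.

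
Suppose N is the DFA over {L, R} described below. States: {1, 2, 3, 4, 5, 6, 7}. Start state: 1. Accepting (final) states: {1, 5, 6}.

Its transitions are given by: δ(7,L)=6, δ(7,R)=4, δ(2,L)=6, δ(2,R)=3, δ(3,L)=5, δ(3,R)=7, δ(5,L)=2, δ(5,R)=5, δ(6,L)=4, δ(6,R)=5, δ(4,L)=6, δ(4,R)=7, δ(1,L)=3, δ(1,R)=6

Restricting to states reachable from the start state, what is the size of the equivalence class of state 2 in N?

P0 = {1,5,6} | {2,3,4,7}.
The partition is now stable with 2 blocks: {1,5,6} | {2,3,4,7}.
The equivalence class containing 2 is {2,3,4,7}, of size 4.

4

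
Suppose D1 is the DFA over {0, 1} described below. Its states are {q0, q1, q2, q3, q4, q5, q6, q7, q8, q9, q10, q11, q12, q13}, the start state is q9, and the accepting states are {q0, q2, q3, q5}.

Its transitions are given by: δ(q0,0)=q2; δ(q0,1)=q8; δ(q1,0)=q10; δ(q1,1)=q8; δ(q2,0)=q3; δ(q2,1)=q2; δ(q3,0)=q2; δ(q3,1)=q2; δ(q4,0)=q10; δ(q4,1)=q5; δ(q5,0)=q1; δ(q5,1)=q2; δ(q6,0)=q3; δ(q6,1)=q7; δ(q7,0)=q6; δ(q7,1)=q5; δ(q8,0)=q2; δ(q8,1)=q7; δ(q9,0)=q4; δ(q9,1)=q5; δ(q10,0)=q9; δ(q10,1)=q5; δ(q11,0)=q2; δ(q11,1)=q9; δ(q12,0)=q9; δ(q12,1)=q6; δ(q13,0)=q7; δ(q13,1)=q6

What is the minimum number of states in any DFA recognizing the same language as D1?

First remove the unreachable states {q0,q11,q12,q13}; 10 states remain.
Initial partition by acceptance: {q2,q3,q5} | {q1,q4,q6,q7,q8,q9,q10}.
On input 0, block {q2,q3,q5} splits into {q2,q3} and {q5}.
On input 0, block {q1,q4,q6,q7,q8,q9,q10} splits into {q1,q4,q7,q9,q10} and {q6,q8}.
Refine {q1,q4,q7,q9,q10} on symbol 0: members go to different blocks, giving {q1,q4,q9,q10} and {q7}.
On input 1, block {q1,q4,q9,q10} splits into {q4,q9,q10} and {q1}.
Stable partition: {q2,q3} | {q4,q9,q10} | {q5} | {q6,q8} | {q7} | {q1} — 6 equivalence classes.

6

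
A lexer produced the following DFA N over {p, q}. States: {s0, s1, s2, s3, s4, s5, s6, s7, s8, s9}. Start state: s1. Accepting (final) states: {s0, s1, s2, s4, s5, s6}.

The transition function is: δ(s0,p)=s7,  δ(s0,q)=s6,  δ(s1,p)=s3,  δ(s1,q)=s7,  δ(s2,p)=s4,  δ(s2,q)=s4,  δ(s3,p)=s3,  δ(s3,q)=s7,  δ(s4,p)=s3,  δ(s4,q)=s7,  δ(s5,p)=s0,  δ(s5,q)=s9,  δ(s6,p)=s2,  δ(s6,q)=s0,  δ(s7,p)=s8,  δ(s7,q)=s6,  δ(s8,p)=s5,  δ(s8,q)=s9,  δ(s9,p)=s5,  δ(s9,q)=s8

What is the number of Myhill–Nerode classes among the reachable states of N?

Every state is reachable, so we keep all 10.
Start with accepting vs non-accepting: {s0,s1,s2,s4,s5,s6} | {s3,s7,s8,s9}.
On input p, block {s0,s1,s2,s4,s5,s6} splits into {s0,s1,s4} and {s2,s5,s6}.
On input q, block {s0,s1,s4} splits into {s1,s4} and {s0}.
On input p, block {s3,s7,s8,s9} splits into {s3,s7} and {s8,s9}.
Refine {s3,s7} on symbol p: members go to different blocks, giving {s3} and {s7}.
On input p, block {s2,s5,s6} splits into {s2} and {s5} and {s6}.
The partition is now stable with 8 blocks: {s1,s4} | {s3} | {s2} | {s0} | {s8,s9} | {s7} | {s5} | {s6}.

8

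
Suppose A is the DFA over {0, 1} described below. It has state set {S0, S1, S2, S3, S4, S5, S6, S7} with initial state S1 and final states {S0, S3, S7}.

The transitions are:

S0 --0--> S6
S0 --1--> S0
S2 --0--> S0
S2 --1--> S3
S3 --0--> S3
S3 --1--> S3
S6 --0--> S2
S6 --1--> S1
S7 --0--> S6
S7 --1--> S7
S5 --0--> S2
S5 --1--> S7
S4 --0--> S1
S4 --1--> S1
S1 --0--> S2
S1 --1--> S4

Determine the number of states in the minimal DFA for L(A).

First remove the unreachable states {S5,S7}; 6 states remain.
P0 = {S0,S3} | {S1,S2,S4,S6}.
Split {S0,S3} by δ(·,0) → {S0} and {S3}.
On input 0, block {S1,S2,S4,S6} splits into {S1,S4,S6} and {S2}.
On input 0, block {S1,S4,S6} splits into {S1,S6} and {S4}.
Refine {S1,S6} on symbol 1: members go to different blocks, giving {S1} and {S6}.
The partition is now stable with 6 blocks: {S0} | {S1} | {S3} | {S2} | {S4} | {S6}.

6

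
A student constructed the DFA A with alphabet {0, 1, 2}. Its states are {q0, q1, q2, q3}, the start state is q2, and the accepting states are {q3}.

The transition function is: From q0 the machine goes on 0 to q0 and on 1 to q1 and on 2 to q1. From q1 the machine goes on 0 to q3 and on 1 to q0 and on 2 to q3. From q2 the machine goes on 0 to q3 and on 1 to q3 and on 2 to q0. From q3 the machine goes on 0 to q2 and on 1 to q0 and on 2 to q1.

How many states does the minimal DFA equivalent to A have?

4

Start with accepting vs non-accepting: {q3} | {q0,q1,q2}.
Split {q0,q1,q2} by δ(·,0) → {q1,q2} and {q0}.
On input 1, block {q1,q2} splits into {q1} and {q2}.
The partition is now stable with 4 blocks: {q3} | {q1} | {q0} | {q2}.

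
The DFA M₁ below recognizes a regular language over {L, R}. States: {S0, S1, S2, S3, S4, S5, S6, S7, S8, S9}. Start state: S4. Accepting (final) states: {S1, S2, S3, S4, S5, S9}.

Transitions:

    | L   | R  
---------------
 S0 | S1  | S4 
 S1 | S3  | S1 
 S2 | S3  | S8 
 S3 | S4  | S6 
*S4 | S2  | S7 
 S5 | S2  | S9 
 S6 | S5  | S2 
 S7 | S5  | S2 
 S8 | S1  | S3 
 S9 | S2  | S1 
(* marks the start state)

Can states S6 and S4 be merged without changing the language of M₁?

First remove the unreachable states {S0}; 9 states remain.
Initial partition by acceptance: {S1,S2,S3,S4,S5,S9} | {S6,S7,S8}.
On input R, block {S1,S2,S3,S4,S5,S9} splits into {S1,S5,S9} and {S2,S3,S4}.
No further refinement is possible. Final partition (3 blocks): {S1,S5,S9} | {S6,S7,S8} | {S2,S3,S4}.
S6 and S4 end up in different blocks, so they are distinguishable. For instance, the string 'ε' is accepted from only S4.

No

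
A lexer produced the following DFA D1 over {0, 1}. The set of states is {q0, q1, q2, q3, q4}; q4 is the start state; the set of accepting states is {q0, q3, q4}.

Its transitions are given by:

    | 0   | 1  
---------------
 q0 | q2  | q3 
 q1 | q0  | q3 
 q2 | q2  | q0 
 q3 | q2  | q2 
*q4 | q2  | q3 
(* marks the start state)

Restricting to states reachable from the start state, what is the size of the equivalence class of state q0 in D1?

2

States {q1} cannot be reached from the start state, so discard them.
P0 = {q0,q3,q4} | {q2}.
Refine {q0,q3,q4} on symbol 1: members go to different blocks, giving {q0,q4} and {q3}.
No further refinement is possible. Final partition (3 blocks): {q0,q4} | {q2} | {q3}.
State q0 belongs to the block {q0,q4}, which has 2 states.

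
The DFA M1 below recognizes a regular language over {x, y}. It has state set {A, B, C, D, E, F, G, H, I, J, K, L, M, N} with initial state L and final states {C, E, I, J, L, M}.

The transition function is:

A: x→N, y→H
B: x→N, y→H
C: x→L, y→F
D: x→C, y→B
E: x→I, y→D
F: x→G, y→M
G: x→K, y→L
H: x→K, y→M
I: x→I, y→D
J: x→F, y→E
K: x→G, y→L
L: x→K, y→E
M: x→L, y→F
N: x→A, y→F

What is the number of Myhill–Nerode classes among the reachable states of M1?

7

First remove the unreachable states {J}; 13 states remain.
Initial partition by acceptance: {C,E,I,L,M} | {A,B,D,F,G,H,K,N}.
Refine {C,E,I,L,M} on symbol x: members go to different blocks, giving {C,E,I,M} and {L}.
Split {C,E,I,M} by δ(·,x) → {C,M} and {E,I}.
On input x, block {A,B,D,F,G,H,K,N} splits into {A,B,F,G,H,K,N} and {D}.
On input y, block {A,B,F,G,H,K,N} splits into {A,B,N} and {F,H} and {G,K}.
The partition is now stable with 7 blocks: {C,M} | {A,B,N} | {L} | {E,I} | {D} | {F,H} | {G,K}.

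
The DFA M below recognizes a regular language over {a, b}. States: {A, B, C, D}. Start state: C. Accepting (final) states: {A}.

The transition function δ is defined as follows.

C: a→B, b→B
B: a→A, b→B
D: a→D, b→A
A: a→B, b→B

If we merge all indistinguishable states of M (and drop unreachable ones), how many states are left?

3

Reachable states from the start: {A,B,C}. Unreachable: {D} — drop them.
Initial partition by acceptance: {A} | {B,C}.
On input a, block {B,C} splits into {B} and {C}.
Stable partition: {A} | {B} | {C} — 3 equivalence classes.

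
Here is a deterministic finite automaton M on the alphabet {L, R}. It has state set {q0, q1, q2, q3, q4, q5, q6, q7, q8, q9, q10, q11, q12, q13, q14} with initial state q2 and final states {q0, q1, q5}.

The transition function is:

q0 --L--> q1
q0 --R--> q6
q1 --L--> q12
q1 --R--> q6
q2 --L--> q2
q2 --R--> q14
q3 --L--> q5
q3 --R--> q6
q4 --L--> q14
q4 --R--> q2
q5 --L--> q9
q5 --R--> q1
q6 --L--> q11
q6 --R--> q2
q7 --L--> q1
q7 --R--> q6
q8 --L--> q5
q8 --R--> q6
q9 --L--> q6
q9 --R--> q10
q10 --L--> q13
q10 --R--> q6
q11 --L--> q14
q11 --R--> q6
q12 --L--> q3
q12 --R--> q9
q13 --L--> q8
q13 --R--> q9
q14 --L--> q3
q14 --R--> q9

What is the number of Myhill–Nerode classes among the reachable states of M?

8

States {q0,q4,q7} cannot be reached from the start state, so discard them.
Start with accepting vs non-accepting: {q1,q5} | {q2,q3,q6,q8,q9,q10,q11,q12,q13,q14}.
On input R, block {q1,q5} splits into {q1} and {q5}.
On input L, block {q2,q3,q6,q8,q9,q10,q11,q12,q13,q14} splits into {q2,q6,q9,q10,q11,q12,q13,q14} and {q3,q8}.
Split {q2,q6,q9,q10,q11,q12,q13,q14} by δ(·,L) → {q2,q6,q9,q10,q11} and {q12,q13,q14}.
On input L, block {q2,q6,q9,q10,q11} splits into {q2,q6,q9} and {q10,q11}.
Split {q2,q6,q9} by δ(·,L) → {q2,q9} and {q6}.
Split {q2,q9} by δ(·,L) → {q2} and {q9}.
The partition is now stable with 8 blocks: {q1} | {q2} | {q5} | {q3,q8} | {q12,q13,q14} | {q10,q11} | {q6} | {q9}.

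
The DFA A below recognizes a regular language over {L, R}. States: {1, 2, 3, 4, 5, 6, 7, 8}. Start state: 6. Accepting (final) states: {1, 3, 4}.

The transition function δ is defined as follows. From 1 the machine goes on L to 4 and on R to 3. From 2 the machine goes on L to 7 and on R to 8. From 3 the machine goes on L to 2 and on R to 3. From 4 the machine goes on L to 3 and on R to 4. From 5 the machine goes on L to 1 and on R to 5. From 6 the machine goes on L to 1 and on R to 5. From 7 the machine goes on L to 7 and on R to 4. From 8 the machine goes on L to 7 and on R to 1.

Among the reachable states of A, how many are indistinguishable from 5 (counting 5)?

Start with accepting vs non-accepting: {1,3,4} | {2,5,6,7,8}.
On input L, block {1,3,4} splits into {1,4} and {3}.
Refine {1,4} on symbol L: members go to different blocks, giving {1} and {4}.
Refine {2,5,6,7,8} on symbol L: members go to different blocks, giving {2,7,8} and {5,6}.
On input R, block {2,7,8} splits into {2} and {7} and {8}.
The partition is now stable with 7 blocks: {1} | {2} | {3} | {4} | {5,6} | {7} | {8}.
The equivalence class containing 5 is {5,6}, of size 2.

2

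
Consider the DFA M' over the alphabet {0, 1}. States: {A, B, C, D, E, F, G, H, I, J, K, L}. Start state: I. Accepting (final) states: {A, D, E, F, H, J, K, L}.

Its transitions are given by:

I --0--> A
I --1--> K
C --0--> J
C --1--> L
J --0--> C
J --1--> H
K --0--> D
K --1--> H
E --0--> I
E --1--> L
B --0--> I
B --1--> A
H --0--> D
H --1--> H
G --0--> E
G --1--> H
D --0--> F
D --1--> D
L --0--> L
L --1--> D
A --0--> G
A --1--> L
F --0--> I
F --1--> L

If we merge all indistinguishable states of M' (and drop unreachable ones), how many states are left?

States {B,C,J} cannot be reached from the start state, so discard them.
P0 = {A,D,E,F,H,K,L} | {G,I}.
Refine {A,D,E,F,H,K,L} on symbol 0: members go to different blocks, giving {D,H,K,L} and {A,E,F}.
Split {D,H,K,L} by δ(·,0) → {H,K,L} and {D}.
Split {H,K,L} by δ(·,0) → {H,K} and {L}.
No further refinement is possible. Final partition (5 blocks): {H,K} | {G,I} | {A,E,F} | {D} | {L}.

5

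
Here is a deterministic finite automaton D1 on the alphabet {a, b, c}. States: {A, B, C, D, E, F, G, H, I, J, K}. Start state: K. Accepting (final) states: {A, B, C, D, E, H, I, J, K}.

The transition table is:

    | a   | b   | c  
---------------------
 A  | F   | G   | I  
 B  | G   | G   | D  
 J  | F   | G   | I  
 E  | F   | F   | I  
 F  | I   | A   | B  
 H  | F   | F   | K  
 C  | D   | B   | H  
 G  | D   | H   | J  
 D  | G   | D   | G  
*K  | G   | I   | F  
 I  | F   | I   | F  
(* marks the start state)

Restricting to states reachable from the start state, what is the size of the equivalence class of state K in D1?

First remove the unreachable states {C,E}; 9 states remain.
Start with accepting vs non-accepting: {A,B,D,H,I,J,K} | {F,G}.
Refine {A,B,D,H,I,J,K} on symbol b: members go to different blocks, giving {A,B,H,J} and {D,I,K}.
No further refinement is possible. Final partition (3 blocks): {A,B,H,J} | {F,G} | {D,I,K}.
State K belongs to the block {D,I,K}, which has 3 states.

3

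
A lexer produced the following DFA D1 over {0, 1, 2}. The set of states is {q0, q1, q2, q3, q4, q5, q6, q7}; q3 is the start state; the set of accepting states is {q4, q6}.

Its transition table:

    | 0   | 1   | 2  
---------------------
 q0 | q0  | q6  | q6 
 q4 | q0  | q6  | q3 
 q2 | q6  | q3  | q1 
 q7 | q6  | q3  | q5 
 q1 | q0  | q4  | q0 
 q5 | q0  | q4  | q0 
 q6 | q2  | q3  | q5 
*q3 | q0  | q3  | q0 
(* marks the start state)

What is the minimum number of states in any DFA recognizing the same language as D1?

6

Reachable states from the start: {q0,q1,q2,q3,q4,q5,q6}. Unreachable: {q7} — drop them.
P0 = {q4,q6} | {q0,q1,q2,q3,q5}.
On input 1, block {q4,q6} splits into {q4} and {q6}.
Refine {q0,q1,q2,q3,q5} on symbol 0: members go to different blocks, giving {q0,q1,q3,q5} and {q2}.
Split {q0,q1,q3,q5} by δ(·,1) → {q1,q5} and {q0} and {q3}.
No further refinement is possible. Final partition (6 blocks): {q4} | {q1,q5} | {q6} | {q2} | {q0} | {q3}.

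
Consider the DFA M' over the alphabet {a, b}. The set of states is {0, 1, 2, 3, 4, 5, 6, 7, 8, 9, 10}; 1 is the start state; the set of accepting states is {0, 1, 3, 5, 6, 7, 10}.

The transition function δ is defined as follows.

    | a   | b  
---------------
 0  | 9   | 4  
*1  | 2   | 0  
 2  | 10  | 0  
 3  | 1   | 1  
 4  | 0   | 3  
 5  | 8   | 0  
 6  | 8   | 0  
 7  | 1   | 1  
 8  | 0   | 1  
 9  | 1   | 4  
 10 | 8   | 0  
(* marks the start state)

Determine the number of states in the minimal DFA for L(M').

First remove the unreachable states {5,6,7}; 8 states remain.
P0 = {0,1,3,10} | {2,4,8,9}.
Split {0,1,3,10} by δ(·,a) → {0,1,10} and {3}.
Split {0,1,10} by δ(·,b) → {1,10} and {0}.
Split {2,4,8,9} by δ(·,a) → {2,9} and {4,8}.
Refine {1,10} on symbol a: members go to different blocks, giving {1} and {10}.
Refine {2,9} on symbol a: members go to different blocks, giving {2} and {9}.
Split {4,8} by δ(·,b) → {4} and {8}.
The partition is now stable with 8 blocks: {1} | {2} | {3} | {0} | {4} | {10} | {9} | {8}.

8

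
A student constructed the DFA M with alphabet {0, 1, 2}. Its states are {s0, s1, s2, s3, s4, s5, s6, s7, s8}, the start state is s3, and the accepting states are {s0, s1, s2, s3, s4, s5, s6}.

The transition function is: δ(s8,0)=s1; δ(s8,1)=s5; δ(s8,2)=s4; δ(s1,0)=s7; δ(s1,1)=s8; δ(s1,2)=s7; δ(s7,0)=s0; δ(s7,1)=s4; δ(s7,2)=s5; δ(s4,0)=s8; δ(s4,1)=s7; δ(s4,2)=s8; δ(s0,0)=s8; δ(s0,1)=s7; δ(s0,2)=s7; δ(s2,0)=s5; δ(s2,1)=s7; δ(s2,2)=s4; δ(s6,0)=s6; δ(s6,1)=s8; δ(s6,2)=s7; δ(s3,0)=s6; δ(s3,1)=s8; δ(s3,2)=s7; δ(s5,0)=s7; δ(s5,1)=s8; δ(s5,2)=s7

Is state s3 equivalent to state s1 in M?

Reachable states from the start: {s0,s1,s3,s4,s5,s6,s7,s8}. Unreachable: {s2} — drop them.
P0 = {s0,s1,s3,s4,s5,s6} | {s7,s8}.
Refine {s0,s1,s3,s4,s5,s6} on symbol 0: members go to different blocks, giving {s0,s1,s4,s5} and {s3,s6}.
No further refinement is possible. Final partition (3 blocks): {s0,s1,s4,s5} | {s7,s8} | {s3,s6}.
s3 and s1 end up in different blocks, so they are distinguishable. For instance, the string '0' is accepted from only s3.

No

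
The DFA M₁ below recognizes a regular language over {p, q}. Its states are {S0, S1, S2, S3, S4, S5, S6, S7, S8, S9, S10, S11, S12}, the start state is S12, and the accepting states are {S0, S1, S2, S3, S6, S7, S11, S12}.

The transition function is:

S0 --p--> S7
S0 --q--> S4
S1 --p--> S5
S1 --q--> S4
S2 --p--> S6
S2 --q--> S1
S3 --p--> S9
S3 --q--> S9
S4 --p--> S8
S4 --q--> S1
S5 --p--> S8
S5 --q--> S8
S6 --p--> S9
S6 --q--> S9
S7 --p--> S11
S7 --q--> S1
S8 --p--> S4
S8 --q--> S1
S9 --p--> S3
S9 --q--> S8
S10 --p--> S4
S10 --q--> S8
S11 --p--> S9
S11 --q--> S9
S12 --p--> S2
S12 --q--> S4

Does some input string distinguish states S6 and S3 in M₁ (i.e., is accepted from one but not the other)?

States {S0,S7,S10,S11} cannot be reached from the start state, so discard them.
Start with accepting vs non-accepting: {S1,S2,S3,S6,S12} | {S4,S5,S8,S9}.
On input p, block {S1,S2,S3,S6,S12} splits into {S1,S3,S6} and {S2,S12}.
Split {S4,S5,S8,S9} by δ(·,p) → {S4,S5,S8} and {S9}.
Refine {S1,S3,S6} on symbol p: members go to different blocks, giving {S3,S6} and {S1}.
Refine {S4,S5,S8} on symbol q: members go to different blocks, giving {S4,S8} and {S5}.
Refine {S2,S12} on symbol p: members go to different blocks, giving {S2} and {S12}.
Stable partition: {S3,S6} | {S4,S8} | {S2} | {S9} | {S1} | {S5} | {S12} — 7 equivalence classes.
S6 and S3 lie in the same block of the stable partition, so they are equivalent — no string distinguishes them.

No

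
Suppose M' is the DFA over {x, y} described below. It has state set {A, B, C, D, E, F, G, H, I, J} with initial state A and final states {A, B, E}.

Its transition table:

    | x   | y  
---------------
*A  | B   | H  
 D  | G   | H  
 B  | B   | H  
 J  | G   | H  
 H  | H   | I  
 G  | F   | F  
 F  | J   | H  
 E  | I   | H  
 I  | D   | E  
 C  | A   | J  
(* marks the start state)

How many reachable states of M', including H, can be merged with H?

Reachable states from the start: {A,B,D,E,F,G,H,I,J}. Unreachable: {C} — drop them.
P0 = {A,B,E} | {D,F,G,H,I,J}.
Split {A,B,E} by δ(·,x) → {A,B} and {E}.
Split {D,F,G,H,I,J} by δ(·,y) → {D,F,G,H,J} and {I}.
Split {D,F,G,H,J} by δ(·,y) → {D,F,G,J} and {H}.
Split {D,F,G,J} by δ(·,y) → {D,F,J} and {G}.
Refine {D,F,J} on symbol x: members go to different blocks, giving {D,J} and {F}.
No further refinement is possible. Final partition (7 blocks): {A,B} | {D,J} | {E} | {I} | {H} | {G} | {F}.
State H belongs to the block {H}, which has 1 states.

1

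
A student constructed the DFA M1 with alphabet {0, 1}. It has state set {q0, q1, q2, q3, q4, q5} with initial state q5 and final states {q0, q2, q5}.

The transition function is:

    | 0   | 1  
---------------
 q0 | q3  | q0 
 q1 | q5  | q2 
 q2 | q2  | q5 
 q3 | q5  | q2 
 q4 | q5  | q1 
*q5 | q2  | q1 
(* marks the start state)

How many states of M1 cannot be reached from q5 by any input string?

BFS from q5 reaches {q1, q2, q5}; the 3 state(s) q0, q3, q4 are never visited.

3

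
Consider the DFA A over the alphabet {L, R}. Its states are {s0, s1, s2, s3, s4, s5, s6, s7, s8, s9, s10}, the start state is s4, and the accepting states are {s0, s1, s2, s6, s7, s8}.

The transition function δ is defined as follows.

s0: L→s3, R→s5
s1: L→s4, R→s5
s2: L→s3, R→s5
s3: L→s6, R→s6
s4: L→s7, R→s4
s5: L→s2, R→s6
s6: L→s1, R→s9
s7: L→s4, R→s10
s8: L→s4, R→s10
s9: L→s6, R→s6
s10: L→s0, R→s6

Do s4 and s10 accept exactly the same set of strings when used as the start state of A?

No

First remove the unreachable states {s8}; 10 states remain.
Start with accepting vs non-accepting: {s0,s1,s2,s6,s7} | {s3,s4,s5,s9,s10}.
On input L, block {s0,s1,s2,s6,s7} splits into {s0,s1,s2,s7} and {s6}.
Refine {s3,s4,s5,s9,s10} on symbol L: members go to different blocks, giving {s4,s5,s10} and {s3,s9}.
On input L, block {s0,s1,s2,s7} splits into {s0,s2} and {s1,s7}.
Split {s4,s5,s10} by δ(·,L) → {s5,s10} and {s4}.
The partition is now stable with 6 blocks: {s0,s2} | {s5,s10} | {s6} | {s3,s9} | {s1,s7} | {s4}.
s4 and s10 end up in different blocks, so they are distinguishable. For instance, the string 'R' is accepted from only s10.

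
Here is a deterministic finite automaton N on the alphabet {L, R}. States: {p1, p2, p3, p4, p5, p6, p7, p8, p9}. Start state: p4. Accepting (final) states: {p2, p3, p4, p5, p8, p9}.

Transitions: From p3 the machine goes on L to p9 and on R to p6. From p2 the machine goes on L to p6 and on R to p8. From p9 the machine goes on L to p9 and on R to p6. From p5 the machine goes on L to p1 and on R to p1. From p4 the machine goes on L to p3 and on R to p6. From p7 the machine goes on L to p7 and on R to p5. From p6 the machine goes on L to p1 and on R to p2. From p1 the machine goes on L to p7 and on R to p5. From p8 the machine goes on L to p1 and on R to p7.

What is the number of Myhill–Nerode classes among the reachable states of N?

Every state is reachable, so we keep all 9.
P0 = {p2,p3,p4,p5,p8,p9} | {p1,p6,p7}.
Refine {p2,p3,p4,p5,p8,p9} on symbol L: members go to different blocks, giving {p2,p5,p8} and {p3,p4,p9}.
On input R, block {p2,p5,p8} splits into {p5,p8} and {p2}.
Split {p1,p6,p7} by δ(·,R) → {p1,p7} and {p6}.
Stable partition: {p5,p8} | {p1,p7} | {p3,p4,p9} | {p2} | {p6} — 5 equivalence classes.

5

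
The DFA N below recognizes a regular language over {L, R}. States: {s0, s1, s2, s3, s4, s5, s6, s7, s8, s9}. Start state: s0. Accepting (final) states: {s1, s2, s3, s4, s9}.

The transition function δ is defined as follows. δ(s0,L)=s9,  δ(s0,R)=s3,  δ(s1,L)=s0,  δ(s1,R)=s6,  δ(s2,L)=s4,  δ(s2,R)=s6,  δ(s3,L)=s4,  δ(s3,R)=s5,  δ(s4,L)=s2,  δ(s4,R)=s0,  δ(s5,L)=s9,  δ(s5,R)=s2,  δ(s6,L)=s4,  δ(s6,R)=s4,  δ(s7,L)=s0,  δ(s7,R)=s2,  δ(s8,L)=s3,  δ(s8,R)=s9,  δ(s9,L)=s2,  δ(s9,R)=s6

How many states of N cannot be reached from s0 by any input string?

3

Starting at s0 and following transitions, the reachable set is {s0, s2, s3, s4, s5, s6, s9}. That leaves s1, s7, s8 unreachable — 3 in total.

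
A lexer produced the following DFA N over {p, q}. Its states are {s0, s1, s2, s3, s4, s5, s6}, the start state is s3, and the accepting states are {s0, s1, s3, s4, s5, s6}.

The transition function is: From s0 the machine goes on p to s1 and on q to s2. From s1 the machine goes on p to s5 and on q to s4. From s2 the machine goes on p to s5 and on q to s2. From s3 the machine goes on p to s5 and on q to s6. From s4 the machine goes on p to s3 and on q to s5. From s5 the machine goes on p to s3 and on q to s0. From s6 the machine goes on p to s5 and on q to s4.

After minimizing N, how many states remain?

6

Start with accepting vs non-accepting: {s0,s1,s3,s4,s5,s6} | {s2}.
On input q, block {s0,s1,s3,s4,s5,s6} splits into {s1,s3,s4,s5,s6} and {s0}.
Split {s1,s3,s4,s5,s6} by δ(·,q) → {s1,s3,s4,s6} and {s5}.
On input p, block {s1,s3,s4,s6} splits into {s1,s3,s6} and {s4}.
Refine {s1,s3,s6} on symbol q: members go to different blocks, giving {s1,s6} and {s3}.
The partition is now stable with 6 blocks: {s1,s6} | {s2} | {s0} | {s5} | {s4} | {s3}.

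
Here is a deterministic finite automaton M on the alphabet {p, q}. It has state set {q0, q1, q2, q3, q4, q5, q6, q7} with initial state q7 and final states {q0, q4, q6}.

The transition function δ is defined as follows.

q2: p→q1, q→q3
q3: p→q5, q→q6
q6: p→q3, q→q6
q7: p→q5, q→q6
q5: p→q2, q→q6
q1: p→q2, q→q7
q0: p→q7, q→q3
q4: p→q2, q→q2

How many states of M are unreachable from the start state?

2

Starting at q7 and following transitions, the reachable set is {q1, q2, q3, q5, q6, q7}. That leaves q0, q4 unreachable — 2 in total.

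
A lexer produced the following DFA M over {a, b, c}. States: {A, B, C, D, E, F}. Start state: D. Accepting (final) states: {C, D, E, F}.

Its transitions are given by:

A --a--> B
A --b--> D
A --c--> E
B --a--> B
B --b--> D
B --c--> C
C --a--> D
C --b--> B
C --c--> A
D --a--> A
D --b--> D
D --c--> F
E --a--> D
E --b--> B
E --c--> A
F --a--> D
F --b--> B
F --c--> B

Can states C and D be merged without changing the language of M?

Every state is reachable, so we keep all 6.
Start with accepting vs non-accepting: {C,D,E,F} | {A,B}.
Split {C,D,E,F} by δ(·,a) → {C,E,F} and {D}.
Stable partition: {C,E,F} | {A,B} | {D} — 3 equivalence classes.
C and D end up in different blocks, so they are distinguishable. For instance, the string 'a' is accepted from only C.

No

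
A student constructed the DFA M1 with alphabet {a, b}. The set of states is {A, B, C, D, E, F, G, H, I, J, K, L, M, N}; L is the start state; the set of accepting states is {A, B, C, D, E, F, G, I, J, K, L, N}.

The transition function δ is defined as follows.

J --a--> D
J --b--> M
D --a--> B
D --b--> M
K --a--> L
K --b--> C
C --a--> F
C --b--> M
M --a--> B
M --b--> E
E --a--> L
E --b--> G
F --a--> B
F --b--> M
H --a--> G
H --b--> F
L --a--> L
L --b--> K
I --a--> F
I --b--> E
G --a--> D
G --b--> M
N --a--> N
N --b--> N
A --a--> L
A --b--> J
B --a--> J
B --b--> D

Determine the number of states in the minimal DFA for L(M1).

6

First remove the unreachable states {A,H,I,N}; 10 states remain.
Start with accepting vs non-accepting: {B,C,D,E,F,G,J,K,L} | {M}.
On input b, block {B,C,D,E,F,G,J,K,L} splits into {C,D,F,G,J} and {B,E,K,L}.
Refine {C,D,F,G,J} on symbol a: members go to different blocks, giving {C,G,J} and {D,F}.
Split {B,E,K,L} by δ(·,a) → {E,K,L} and {B}.
Refine {E,K,L} on symbol b: members go to different blocks, giving {E,K} and {L}.
The partition is now stable with 6 blocks: {C,G,J} | {M} | {E,K} | {D,F} | {B} | {L}.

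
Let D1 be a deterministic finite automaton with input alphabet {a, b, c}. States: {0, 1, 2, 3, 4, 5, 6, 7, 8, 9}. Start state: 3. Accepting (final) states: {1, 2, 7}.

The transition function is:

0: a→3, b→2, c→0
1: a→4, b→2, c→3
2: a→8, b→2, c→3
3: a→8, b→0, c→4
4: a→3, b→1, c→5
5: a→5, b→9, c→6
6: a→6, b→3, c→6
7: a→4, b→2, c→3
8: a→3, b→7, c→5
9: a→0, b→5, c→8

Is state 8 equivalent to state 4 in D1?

Yes

Initial partition by acceptance: {1,2,7} | {0,3,4,5,6,8,9}.
On input b, block {0,3,4,5,6,8,9} splits into {3,5,6,9} and {0,4,8}.
Refine {3,5,6,9} on symbol a: members go to different blocks, giving {3,9} and {5,6}.
Split {3,9} by δ(·,b) → {3} and {9}.
Split {0,4,8} by δ(·,c) → {4,8} and {0}.
Split {5,6} by δ(·,b) → {5} and {6}.
No further refinement is possible. Final partition (7 blocks): {1,2,7} | {3} | {4,8} | {5} | {9} | {0} | {6}.
8 and 4 lie in the same block of the stable partition, so they are equivalent — no string distinguishes them.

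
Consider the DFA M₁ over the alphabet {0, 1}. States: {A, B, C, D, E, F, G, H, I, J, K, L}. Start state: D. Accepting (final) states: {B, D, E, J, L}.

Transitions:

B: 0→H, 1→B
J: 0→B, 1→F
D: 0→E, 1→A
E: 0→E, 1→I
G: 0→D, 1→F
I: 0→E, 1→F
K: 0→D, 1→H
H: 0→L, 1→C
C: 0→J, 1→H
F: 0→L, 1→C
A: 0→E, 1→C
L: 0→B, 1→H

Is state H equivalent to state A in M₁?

No

Reachable states from the start: {A,B,C,D,E,F,H,I,J,L}. Unreachable: {G,K} — drop them.
Start with accepting vs non-accepting: {B,D,E,J,L} | {A,C,F,H,I}.
Split {B,D,E,J,L} by δ(·,0) → {D,E,J,L} and {B}.
Refine {D,E,J,L} on symbol 0: members go to different blocks, giving {D,E} and {J,L}.
Refine {A,C,F,H,I} on symbol 0: members go to different blocks, giving {C,F,H} and {A,I}.
No further refinement is possible. Final partition (5 blocks): {D,E} | {C,F,H} | {B} | {J,L} | {A,I}.
H and A end up in different blocks, so they are distinguishable. For instance, the string '000' is accepted from only A.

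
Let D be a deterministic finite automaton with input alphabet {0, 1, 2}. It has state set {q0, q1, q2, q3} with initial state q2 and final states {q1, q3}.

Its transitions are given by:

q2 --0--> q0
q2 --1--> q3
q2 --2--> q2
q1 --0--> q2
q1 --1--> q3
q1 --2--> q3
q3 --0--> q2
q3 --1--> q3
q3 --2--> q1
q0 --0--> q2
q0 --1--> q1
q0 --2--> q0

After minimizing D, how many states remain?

2

P0 = {q1,q3} | {q0,q2}.
Stable partition: {q1,q3} | {q0,q2} — 2 equivalence classes.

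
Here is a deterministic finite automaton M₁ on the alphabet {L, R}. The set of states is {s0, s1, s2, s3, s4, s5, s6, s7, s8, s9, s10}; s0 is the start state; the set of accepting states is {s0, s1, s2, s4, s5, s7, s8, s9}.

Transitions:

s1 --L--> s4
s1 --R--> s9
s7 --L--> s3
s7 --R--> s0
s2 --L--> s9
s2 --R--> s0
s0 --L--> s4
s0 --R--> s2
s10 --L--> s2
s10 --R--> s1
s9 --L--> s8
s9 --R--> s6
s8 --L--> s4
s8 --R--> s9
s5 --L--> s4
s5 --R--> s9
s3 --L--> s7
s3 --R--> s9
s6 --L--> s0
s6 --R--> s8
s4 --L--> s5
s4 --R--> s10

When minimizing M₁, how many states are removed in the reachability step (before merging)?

2

No path from s0 leads to s3, s7; the other 9 states are all reachable.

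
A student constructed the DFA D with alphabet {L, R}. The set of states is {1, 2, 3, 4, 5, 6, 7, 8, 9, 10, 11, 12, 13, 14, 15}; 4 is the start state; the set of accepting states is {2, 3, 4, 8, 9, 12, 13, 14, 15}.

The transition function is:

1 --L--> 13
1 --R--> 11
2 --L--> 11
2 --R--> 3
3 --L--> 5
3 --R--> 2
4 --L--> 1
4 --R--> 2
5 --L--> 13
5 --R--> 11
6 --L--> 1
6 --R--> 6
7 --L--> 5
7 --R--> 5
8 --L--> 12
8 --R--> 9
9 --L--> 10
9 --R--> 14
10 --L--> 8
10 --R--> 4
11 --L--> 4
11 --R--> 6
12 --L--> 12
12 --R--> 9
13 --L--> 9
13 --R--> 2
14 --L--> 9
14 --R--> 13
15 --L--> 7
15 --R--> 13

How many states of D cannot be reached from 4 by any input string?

Starting at 4 and following transitions, the reachable set is {1, 2, 3, 4, 5, 6, 8, 9, 10, 11, 12, 13, 14}. That leaves 7, 15 unreachable — 2 in total.

2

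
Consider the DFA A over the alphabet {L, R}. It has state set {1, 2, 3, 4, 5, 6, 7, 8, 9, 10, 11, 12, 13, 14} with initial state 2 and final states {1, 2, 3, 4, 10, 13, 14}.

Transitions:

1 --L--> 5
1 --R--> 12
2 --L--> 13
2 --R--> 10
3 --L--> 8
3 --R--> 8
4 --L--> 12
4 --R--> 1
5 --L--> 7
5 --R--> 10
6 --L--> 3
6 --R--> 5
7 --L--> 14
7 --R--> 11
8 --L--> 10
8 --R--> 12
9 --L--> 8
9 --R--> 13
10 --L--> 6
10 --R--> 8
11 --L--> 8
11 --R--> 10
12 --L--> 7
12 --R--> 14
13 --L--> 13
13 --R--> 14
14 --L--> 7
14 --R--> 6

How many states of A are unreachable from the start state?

3

No path from 2 leads to 1, 4, 9; the other 11 states are all reachable.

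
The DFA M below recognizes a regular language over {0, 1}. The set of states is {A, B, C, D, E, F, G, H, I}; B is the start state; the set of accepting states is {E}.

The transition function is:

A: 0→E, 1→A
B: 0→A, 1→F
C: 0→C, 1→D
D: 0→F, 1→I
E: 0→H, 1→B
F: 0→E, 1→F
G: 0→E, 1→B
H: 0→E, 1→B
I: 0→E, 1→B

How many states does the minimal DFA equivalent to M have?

4

States {C,D,G,I} cannot be reached from the start state, so discard them.
P0 = {E} | {A,B,F,H}.
Split {A,B,F,H} by δ(·,0) → {A,F,H} and {B}.
Split {A,F,H} by δ(·,1) → {A,F} and {H}.
The partition is now stable with 4 blocks: {E} | {A,F} | {B} | {H}.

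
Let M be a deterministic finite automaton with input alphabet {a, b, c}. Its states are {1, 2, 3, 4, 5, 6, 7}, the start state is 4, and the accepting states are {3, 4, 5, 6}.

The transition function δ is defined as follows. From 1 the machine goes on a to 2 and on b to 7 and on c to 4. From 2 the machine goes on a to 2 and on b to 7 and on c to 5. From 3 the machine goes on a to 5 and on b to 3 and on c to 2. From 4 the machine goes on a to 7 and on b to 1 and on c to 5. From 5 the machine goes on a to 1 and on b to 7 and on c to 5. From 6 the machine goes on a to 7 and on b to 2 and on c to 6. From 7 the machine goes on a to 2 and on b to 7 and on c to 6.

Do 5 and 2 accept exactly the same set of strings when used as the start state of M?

No

States {3} cannot be reached from the start state, so discard them.
Start with accepting vs non-accepting: {4,5,6} | {1,2,7}.
Stable partition: {4,5,6} | {1,2,7} — 2 equivalence classes.
5 and 2 end up in different blocks, so they are distinguishable. For instance, the string 'ε' is accepted from only 5.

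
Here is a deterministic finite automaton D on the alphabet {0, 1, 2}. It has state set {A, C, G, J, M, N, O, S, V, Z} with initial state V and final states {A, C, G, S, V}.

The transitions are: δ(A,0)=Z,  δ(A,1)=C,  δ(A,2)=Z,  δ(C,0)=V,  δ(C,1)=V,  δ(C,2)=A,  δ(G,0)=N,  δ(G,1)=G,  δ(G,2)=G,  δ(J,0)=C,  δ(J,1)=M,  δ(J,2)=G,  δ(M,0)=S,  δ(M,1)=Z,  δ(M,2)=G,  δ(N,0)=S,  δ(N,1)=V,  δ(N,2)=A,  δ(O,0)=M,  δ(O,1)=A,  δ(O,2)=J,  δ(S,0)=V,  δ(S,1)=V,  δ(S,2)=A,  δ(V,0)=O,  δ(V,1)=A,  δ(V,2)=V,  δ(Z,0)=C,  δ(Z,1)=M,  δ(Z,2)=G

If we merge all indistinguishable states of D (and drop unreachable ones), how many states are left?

Start with accepting vs non-accepting: {A,C,G,S,V} | {J,M,N,O,Z}.
Refine {A,C,G,S,V} on symbol 0: members go to different blocks, giving {A,G,V} and {C,S}.
Refine {A,G,V} on symbol 1: members go to different blocks, giving {G,V} and {A}.
On input 1, block {G,V} splits into {V} and {G}.
On input 0, block {J,M,N,O,Z} splits into {J,M,N,Z} and {O}.
On input 1, block {J,M,N,Z} splits into {J,M,Z} and {N}.
The partition is now stable with 7 blocks: {V} | {J,M,Z} | {C,S} | {A} | {G} | {O} | {N}.

7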